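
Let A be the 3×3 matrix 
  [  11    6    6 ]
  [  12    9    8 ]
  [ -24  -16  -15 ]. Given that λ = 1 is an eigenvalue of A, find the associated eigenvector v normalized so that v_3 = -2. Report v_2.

A − 1I = [[10, 6, 6], [12, 8, 8], [-24, -16, -16]].
Solving (A − 1I)v = 0 gives the eigenspace spanned by (0, 2, -2).
With v_3 = -2, v = (0, 2, -2), so v_2 = 2.

2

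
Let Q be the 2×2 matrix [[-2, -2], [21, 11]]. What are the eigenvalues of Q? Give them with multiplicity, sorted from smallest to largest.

4, 5

Characteristic polynomial: p(r) = r^2 - 9r + 20 = (r - 5)(r - 4).
Roots (with multiplicity): 4, 5.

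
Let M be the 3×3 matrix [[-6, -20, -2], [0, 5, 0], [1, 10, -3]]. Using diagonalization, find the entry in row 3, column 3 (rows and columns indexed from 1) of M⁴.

-113

Characteristic polynomial: μ^3 + 4μ^2 - 25μ - 100 = (μ - 5)(μ + 4)(μ + 5), so the eigenvalues are -5, -4, 5.
μ=-4: eigenvector (1, 0, -1).
μ=-5: eigenvector (2, 0, -1).
μ=5: eigenvector (-2, 1, 1).
P = [[1, 2, -2], [0, 0, 1], [-1, -1, 1]], D = diag(-4, -5, 5), P⁻¹ = [[-1, 0, -2], [1, 1, 1], [0, 1, 0]].
M⁴ = P·diag(256, 625, 625)·P⁻¹ = [[994, 0, 738], [0, 625, 0], [-369, 0, -113]].
The requested entry is -113.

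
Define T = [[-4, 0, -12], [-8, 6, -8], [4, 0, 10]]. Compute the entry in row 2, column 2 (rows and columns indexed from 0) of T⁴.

976

Characteristic polynomial: s^3 - 12s^2 + 44s - 48 = (s - 6)(s - 4)(s - 2), so the eigenvalues are 2, 4, 6.
s=4: eigenvector (-3, -4, 2).
s=6: eigenvector (0, 1, 0).
s=2: eigenvector (-2, -2, 1).
P = [[-3, 0, -2], [-4, 1, -2], [2, 0, 1]], D = diag(4, 6, 2), P⁻¹ = [[1, 0, 2], [0, 1, 2], [-2, 0, -3]].
T⁴ = P·diag(256, 1296, 16)·P⁻¹ = [[-704, 0, -1440], [-960, 1296, 640], [480, 0, 976]].
The requested entry is 976.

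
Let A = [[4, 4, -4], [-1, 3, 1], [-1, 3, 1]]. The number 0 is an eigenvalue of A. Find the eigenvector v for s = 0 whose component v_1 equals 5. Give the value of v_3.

A = [[4, 4, -4], [-1, 3, 1], [-1, 3, 1]].
Solving (A)v = 0 gives the eigenspace spanned by (5, 0, 5).
With v_1 = 5, v = (5, 0, 5), so v_3 = 5.

5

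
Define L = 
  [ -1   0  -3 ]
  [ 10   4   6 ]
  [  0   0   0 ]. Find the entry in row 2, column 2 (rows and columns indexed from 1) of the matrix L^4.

Characteristic polynomial: μ^3 - 3μ^2 - 4μ = μ(μ - 4)(μ + 1), so the eigenvalues are -1, 0, 4.
μ=4: eigenvector (0, 1, 0).
μ=-1: eigenvector (1, -2, 0).
μ=0: eigenvector (-3, 6, 1).
P = [[0, 1, -3], [1, -2, 6], [0, 0, 1]], D = diag(4, -1, 0), P⁻¹ = [[2, 1, 0], [1, 0, 3], [0, 0, 1]].
L⁴ = P·diag(256, 1, 0)·P⁻¹ = [[1, 0, 3], [510, 256, -6], [0, 0, 0]].
The requested entry is 256.

256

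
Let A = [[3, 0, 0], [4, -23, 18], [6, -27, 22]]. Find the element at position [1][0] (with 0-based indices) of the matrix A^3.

Characteristic polynomial: s^3 - 2s^2 - 23s + 60 = (s - 4)(s - 3)(s + 5), so the eigenvalues are -5, 3, 4.
s=3: eigenvector (1, -4, -6).
s=-5: eigenvector (0, 1, 1).
s=4: eigenvector (0, 2, 3).
P = [[1, 0, 0], [-4, 1, 2], [-6, 1, 3]], D = diag(3, -5, 4), P⁻¹ = [[1, 0, 0], [0, 3, -2], [2, -1, 1]].
A³ = P·diag(27, -125, 64)·P⁻¹ = [[27, 0, 0], [148, -503, 378], [222, -567, 442]].
The requested entry is 148.

148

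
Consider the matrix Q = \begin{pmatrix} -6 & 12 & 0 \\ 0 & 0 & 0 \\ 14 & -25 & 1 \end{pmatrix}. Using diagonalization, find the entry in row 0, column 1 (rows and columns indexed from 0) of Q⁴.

Characteristic polynomial: t^3 + 5t^2 - 6t = t(t - 1)(t + 6), so the eigenvalues are -6, 0, 1.
t=1: eigenvector (0, 0, 1).
t=0: eigenvector (2, 1, -3).
t=-6: eigenvector (1, 0, -2).
P = [[0, 2, 1], [0, 1, 0], [1, -3, -2]], D = diag(1, 0, -6), P⁻¹ = [[2, -1, 1], [0, 1, 0], [1, -2, 0]].
Q⁴ = P·diag(1, 0, 1296)·P⁻¹ = [[1296, -2592, 0], [0, 0, 0], [-2590, 5183, 1]].
The requested entry is -2592.

-2592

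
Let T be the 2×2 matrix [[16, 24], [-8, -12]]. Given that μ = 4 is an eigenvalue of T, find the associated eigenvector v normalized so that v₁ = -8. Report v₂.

4

T − 4I = [[12, 24], [-8, -16]].
Solving (T − 4I)v = 0 gives the eigenspace spanned by (-8, 4).
With v₁ = -8, v = (-8, 4), so v₂ = 4.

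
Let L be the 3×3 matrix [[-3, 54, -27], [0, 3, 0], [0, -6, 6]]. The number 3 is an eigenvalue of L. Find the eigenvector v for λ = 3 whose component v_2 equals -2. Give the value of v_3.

L − 3I = [[-6, 54, -27], [0, 0, 0], [0, -6, 3]].
Solving (L − 3I)v = 0 gives the eigenspace spanned by (0, -2, -4).
With v_2 = -2, v = (0, -2, -4), so v_3 = -4.

-4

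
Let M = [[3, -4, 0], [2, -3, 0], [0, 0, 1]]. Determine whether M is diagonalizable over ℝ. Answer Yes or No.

Characteristic polynomial: p(t) = t^3 - t^2 - t + 1 = (t - 1)^2(t + 1).
t = 1 has algebraic multiplicity 2; rank(M − 1I) = 1, so geometric multiplicity = 2.
Every eigenvalue has geometric = algebraic multiplicity, so M is diagonalizable.

Yes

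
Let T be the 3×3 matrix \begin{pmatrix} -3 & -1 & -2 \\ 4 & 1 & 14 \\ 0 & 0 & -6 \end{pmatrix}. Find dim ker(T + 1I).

1

T + 1I = [[-2, -1, -2], [4, 2, 14], [0, 0, -5]].
This matrix has rank 2, so its null space has dimension 3 − 2 = 1.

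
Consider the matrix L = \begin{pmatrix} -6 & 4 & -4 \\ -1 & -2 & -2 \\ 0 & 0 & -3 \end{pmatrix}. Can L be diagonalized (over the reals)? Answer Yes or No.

Characteristic polynomial: p(r) = r^3 + 11r^2 + 40r + 48 = (r + 3)(r + 4)^2.
r = -4 has algebraic multiplicity 2; rank(L + 4I) = 2, so geometric multiplicity = 1.
Geometric multiplicity < algebraic multiplicity, so L is not diagonalizable.

No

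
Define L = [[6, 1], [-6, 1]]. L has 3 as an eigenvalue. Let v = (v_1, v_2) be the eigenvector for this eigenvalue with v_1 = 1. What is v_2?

L − 3I = [[3, 1], [-6, -2]].
Solving (L − 3I)v = 0 gives the eigenspace spanned by (1, -3).
With v_1 = 1, v = (1, -3), so v_2 = -3.

-3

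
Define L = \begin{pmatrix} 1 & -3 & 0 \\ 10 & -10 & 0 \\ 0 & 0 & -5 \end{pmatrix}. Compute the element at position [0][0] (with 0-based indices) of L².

-29

Characteristic polynomial: t^3 + 14t^2 + 65t + 100 = (t + 4)(t + 5)^2, so the eigenvalues are -5, -5, -4.
t=-4: eigenvector (-3, -5, 0).
t=-5: eigenvector (1, 2, 0).
t=-5: eigenvector (0, 0, 1).
P = [[-3, 1, 0], [-5, 2, 0], [0, 0, 1]], D = diag(-4, -5, -5), P⁻¹ = [[-2, 1, 0], [-5, 3, 0], [0, 0, 1]].
L² = P·diag(16, 25, 25)·P⁻¹ = [[-29, 27, 0], [-90, 70, 0], [0, 0, 25]].
The requested entry is -29.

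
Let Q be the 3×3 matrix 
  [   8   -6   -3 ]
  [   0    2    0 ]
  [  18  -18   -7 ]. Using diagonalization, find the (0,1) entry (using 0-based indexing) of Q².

Characteristic polynomial: μ^3 - 3μ^2 + 4 = (μ - 2)^2(μ + 1), so the eigenvalues are -1, 2, 2.
μ=-1: eigenvector (1, 0, 3).
μ=2: eigenvector (0, 1, -2).
μ=2: eigenvector (1, 0, 2).
P = [[1, 0, 1], [0, 1, 0], [3, -2, 2]], D = diag(-1, 2, 2), P⁻¹ = [[-2, 2, 1], [0, 1, 0], [3, -2, -1]].
Q² = P·diag(1, 4, 4)·P⁻¹ = [[10, -6, -3], [0, 4, 0], [18, -18, -5]].
The requested entry is -6.

-6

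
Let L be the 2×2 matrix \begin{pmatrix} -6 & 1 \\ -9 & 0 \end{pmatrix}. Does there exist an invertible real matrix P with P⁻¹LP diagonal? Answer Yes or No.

Characteristic polynomial: p(s) = s^2 + 6s + 9 = (s + 3)^2.
s = -3 has algebraic multiplicity 2; rank(L + 3I) = 1, so geometric multiplicity = 1.
Geometric multiplicity < algebraic multiplicity, so L is not diagonalizable.

No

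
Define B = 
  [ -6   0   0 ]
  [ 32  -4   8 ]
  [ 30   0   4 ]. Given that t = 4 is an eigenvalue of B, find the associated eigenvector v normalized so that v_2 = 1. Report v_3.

1

B − 4I = [[-10, 0, 0], [32, -8, 8], [30, 0, 0]].
Solving (B − 4I)v = 0 gives the eigenspace spanned by (0, 1, 1).
With v_2 = 1, v = (0, 1, 1), so v_3 = 1.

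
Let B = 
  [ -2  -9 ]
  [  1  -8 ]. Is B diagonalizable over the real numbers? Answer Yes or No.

No

Characteristic polynomial: p(λ) = λ^2 + 10λ + 25 = (λ + 5)^2.
λ = -5 has algebraic multiplicity 2; rank(B + 5I) = 1, so geometric multiplicity = 1.
Geometric multiplicity < algebraic multiplicity, so B is not diagonalizable.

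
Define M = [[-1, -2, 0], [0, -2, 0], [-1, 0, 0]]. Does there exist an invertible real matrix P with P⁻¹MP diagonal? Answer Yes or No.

Characteristic polynomial: p(s) = s^3 + 3s^2 + 2s = s(s + 1)(s + 2).
All 3 eigenvalues are distinct, so M is diagonalizable.

Yes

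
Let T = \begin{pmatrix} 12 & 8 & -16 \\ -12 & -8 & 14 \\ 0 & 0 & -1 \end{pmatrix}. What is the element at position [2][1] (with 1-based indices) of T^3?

-192

Characteristic polynomial: s^3 - 3s^2 - 4s = s(s - 4)(s + 1), so the eigenvalues are -1, 0, 4.
s=4: eigenvector (1, -1, 0).
s=0: eigenvector (-2, 3, 0).
s=-1: eigenvector (0, 2, 1).
P = [[1, -2, 0], [-1, 3, 2], [0, 0, 1]], D = diag(4, 0, -1), P⁻¹ = [[3, 2, -4], [1, 1, -2], [0, 0, 1]].
T³ = P·diag(64, 0, -1)·P⁻¹ = [[192, 128, -256], [-192, -128, 254], [0, 0, -1]].
The requested entry is -192.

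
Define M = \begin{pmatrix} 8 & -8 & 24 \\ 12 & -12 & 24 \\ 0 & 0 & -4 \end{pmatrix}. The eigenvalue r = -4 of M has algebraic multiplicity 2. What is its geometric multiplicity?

M + 4I = [[12, -8, 24], [12, -8, 24], [0, 0, 0]].
This matrix has rank 1, so its null space has dimension 3 − 1 = 2.

2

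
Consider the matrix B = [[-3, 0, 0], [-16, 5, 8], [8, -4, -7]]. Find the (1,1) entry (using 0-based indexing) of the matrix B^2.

-7

Characteristic polynomial: r^3 + 5r^2 + 3r - 9 = (r - 1)(r + 3)^2, so the eigenvalues are -3, -3, 1.
r=-3: eigenvector (1, 4, -2).
r=-3: eigenvector (-1, -3, 1).
r=1: eigenvector (0, 2, -1).
P = [[1, -1, 0], [4, -3, 2], [-2, 1, -1]], D = diag(-3, -3, 1), P⁻¹ = [[1, -1, -2], [0, -1, -2], [-2, 1, 1]].
B² = P·diag(9, 9, 1)·P⁻¹ = [[9, 0, 0], [32, -7, -16], [-16, 8, 17]].
The requested entry is -7.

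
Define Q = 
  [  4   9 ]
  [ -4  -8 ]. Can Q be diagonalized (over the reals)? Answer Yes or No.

Characteristic polynomial: p(λ) = λ^2 + 4λ + 4 = (λ + 2)^2.
λ = -2 has algebraic multiplicity 2; rank(Q + 2I) = 1, so geometric multiplicity = 1.
Geometric multiplicity < algebraic multiplicity, so Q is not diagonalizable.

No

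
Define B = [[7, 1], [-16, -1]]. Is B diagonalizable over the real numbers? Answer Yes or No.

Characteristic polynomial: p(r) = r^2 - 6r + 9 = (r - 3)^2.
r = 3 has algebraic multiplicity 2; rank(B − 3I) = 1, so geometric multiplicity = 1.
Geometric multiplicity < algebraic multiplicity, so B is not diagonalizable.

No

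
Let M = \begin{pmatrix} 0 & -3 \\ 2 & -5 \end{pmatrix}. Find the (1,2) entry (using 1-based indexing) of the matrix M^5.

Characteristic polynomial: t^2 + 5t + 6 = (t + 2)(t + 3), so the eigenvalues are -3, -2.
t=-2: eigenvector (3, 2).
t=-3: eigenvector (1, 1).
P = [[3, 1], [2, 1]], D = diag(-2, -3), P⁻¹ = [[1, -1], [-2, 3]].
M⁵ = P·diag(-32, -243)·P⁻¹ = [[390, -633], [422, -665]].
The requested entry is -633.

-633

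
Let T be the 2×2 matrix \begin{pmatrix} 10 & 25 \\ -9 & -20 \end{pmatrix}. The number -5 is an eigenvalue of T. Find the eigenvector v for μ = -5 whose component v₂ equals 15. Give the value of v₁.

-25

T + 5I = [[15, 25], [-9, -15]].
Solving (T + 5I)v = 0 gives the eigenspace spanned by (-25, 15).
With v₂ = 15, v = (-25, 15), so v₁ = -25.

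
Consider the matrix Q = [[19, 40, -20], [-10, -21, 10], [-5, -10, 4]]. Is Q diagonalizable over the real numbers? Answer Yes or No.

Characteristic polynomial: p(μ) = μ^3 - 2μ^2 - 7μ - 4 = (μ - 4)(μ + 1)^2.
μ = -1 has algebraic multiplicity 2; rank(Q + 1I) = 1, so geometric multiplicity = 2.
Every eigenvalue has geometric = algebraic multiplicity, so Q is diagonalizable.

Yes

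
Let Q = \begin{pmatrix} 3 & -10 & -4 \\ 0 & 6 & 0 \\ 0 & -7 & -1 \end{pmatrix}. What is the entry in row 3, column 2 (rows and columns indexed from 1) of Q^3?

Characteristic polynomial: s^3 - 8s^2 + 9s + 18 = (s - 6)(s - 3)(s + 1), so the eigenvalues are -1, 3, 6.
s=3: eigenvector (1, 0, 0).
s=6: eigenvector (-2, 1, -1).
s=-1: eigenvector (1, 0, 1).
P = [[1, -2, 1], [0, 1, 0], [0, -1, 1]], D = diag(3, 6, -1), P⁻¹ = [[1, 1, -1], [0, 1, 0], [0, 1, 1]].
Q³ = P·diag(27, 216, -1)·P⁻¹ = [[27, -406, -28], [0, 216, 0], [0, -217, -1]].
The requested entry is -217.

-217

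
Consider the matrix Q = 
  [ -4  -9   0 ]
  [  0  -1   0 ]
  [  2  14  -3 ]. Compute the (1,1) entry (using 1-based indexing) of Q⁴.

Characteristic polynomial: r^3 + 8r^2 + 19r + 12 = (r + 1)(r + 3)(r + 4), so the eigenvalues are -4, -3, -1.
r=-4: eigenvector (1, 0, -2).
r=-1: eigenvector (-3, 1, 4).
r=-3: eigenvector (0, 0, 1).
P = [[1, -3, 0], [0, 1, 0], [-2, 4, 1]], D = diag(-4, -1, -3), P⁻¹ = [[1, 3, 0], [0, 1, 0], [2, 2, 1]].
Q⁴ = P·diag(256, 1, 81)·P⁻¹ = [[256, 765, 0], [0, 1, 0], [-350, -1370, 81]].
The requested entry is 256.

256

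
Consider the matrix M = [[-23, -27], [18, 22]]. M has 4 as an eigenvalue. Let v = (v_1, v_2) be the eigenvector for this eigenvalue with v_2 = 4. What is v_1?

-4

M − 4I = [[-27, -27], [18, 18]].
Solving (M − 4I)v = 0 gives the eigenspace spanned by (-4, 4).
With v_2 = 4, v = (-4, 4), so v_1 = -4.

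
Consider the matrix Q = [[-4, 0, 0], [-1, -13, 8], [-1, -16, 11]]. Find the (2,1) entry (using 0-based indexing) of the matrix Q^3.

-304

Characteristic polynomial: t^3 + 6t^2 - 7t - 60 = (t - 3)(t + 4)(t + 5), so the eigenvalues are -5, -4, 3.
t=-5: eigenvector (0, -1, -1).
t=3: eigenvector (0, 1, 2).
t=-4: eigenvector (1, -1, -1).
P = [[0, 0, 1], [-1, 1, -1], [-1, 2, -1]], D = diag(-5, 3, -4), P⁻¹ = [[-1, -2, 1], [0, -1, 1], [1, 0, 0]].
Q³ = P·diag(-125, 27, -64)·P⁻¹ = [[-64, 0, 0], [-61, -277, 152], [-61, -304, 179]].
The requested entry is -304.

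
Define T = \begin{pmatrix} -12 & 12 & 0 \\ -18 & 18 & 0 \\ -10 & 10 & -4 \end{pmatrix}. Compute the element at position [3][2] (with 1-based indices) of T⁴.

1040

Characteristic polynomial: s^3 - 2s^2 - 24s = s(s - 6)(s + 4), so the eigenvalues are -4, 0, 6.
s=6: eigenvector (-2, -3, -1).
s=0: eigenvector (1, 1, 0).
s=-4: eigenvector (0, 0, 1).
P = [[-2, 1, 0], [-3, 1, 0], [-1, 0, 1]], D = diag(6, 0, -4), P⁻¹ = [[1, -1, 0], [3, -2, 0], [1, -1, 1]].
T⁴ = P·diag(1296, 0, 256)·P⁻¹ = [[-2592, 2592, 0], [-3888, 3888, 0], [-1040, 1040, 256]].
The requested entry is 1040.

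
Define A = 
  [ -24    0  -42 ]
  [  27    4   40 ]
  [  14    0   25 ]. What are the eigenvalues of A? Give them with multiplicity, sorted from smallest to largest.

-3, 4, 4

Characteristic polynomial: p(t) = t^3 - 5t^2 - 8t + 48 = (t - 4)^2(t + 3).
Roots (with multiplicity): -3, 4, 4.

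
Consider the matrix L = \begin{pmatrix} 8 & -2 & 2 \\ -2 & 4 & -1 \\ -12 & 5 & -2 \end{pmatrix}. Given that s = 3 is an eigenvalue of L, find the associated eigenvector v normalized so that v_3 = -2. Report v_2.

-2

L − 3I = [[5, -2, 2], [-2, 1, -1], [-12, 5, -5]].
Solving (L − 3I)v = 0 gives the eigenspace spanned by (0, -2, -2).
With v_3 = -2, v = (0, -2, -2), so v_2 = -2.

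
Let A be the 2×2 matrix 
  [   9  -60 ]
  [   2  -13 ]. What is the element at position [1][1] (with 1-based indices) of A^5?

1209

Characteristic polynomial: λ^2 + 4λ + 3 = (λ + 1)(λ + 3), so the eigenvalues are -3, -1.
λ=-3: eigenvector (-5, -1).
λ=-1: eigenvector (6, 1).
P = [[-5, 6], [-1, 1]], D = diag(-3, -1), P⁻¹ = [[1, -6], [1, -5]].
A⁵ = P·diag(-243, -1)·P⁻¹ = [[1209, -7260], [242, -1453]].
The requested entry is 1209.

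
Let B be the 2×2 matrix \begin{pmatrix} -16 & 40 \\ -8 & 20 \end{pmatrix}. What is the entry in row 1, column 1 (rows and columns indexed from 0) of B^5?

5120

Characteristic polynomial: s^2 - 4s = s(s - 4), so the eigenvalues are 0, 4.
s=0: eigenvector (5, 2).
s=4: eigenvector (2, 1).
P = [[5, 2], [2, 1]], D = diag(0, 4), P⁻¹ = [[1, -2], [-2, 5]].
B⁵ = P·diag(0, 1024)·P⁻¹ = [[-4096, 10240], [-2048, 5120]].
The requested entry is 5120.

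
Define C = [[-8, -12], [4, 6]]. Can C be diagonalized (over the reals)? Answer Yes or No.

Yes

Characteristic polynomial: p(s) = s^2 + 2s = s(s + 2).
All 2 eigenvalues are distinct, so C is diagonalizable.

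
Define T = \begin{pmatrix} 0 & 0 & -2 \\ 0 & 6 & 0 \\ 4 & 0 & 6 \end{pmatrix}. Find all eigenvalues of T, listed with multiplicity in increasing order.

2, 4, 6

Characteristic polynomial: p(r) = r^3 - 12r^2 + 44r - 48 = (r - 6)(r - 4)(r - 2).
Roots (with multiplicity): 2, 4, 6.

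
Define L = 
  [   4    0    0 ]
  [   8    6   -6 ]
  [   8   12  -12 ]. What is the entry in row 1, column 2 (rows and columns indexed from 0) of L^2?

Characteristic polynomial: λ^3 + 2λ^2 - 24λ = λ(λ - 4)(λ + 6), so the eigenvalues are -6, 0, 4.
λ=4: eigenvector (1, 2, 2).
λ=-6: eigenvector (0, 1, 2).
λ=0: eigenvector (0, -1, -1).
P = [[1, 0, 0], [2, 1, -1], [2, 2, -1]], D = diag(4, -6, 0), P⁻¹ = [[1, 0, 0], [0, -1, 1], [2, -2, 1]].
L² = P·diag(16, 36, 0)·P⁻¹ = [[16, 0, 0], [32, -36, 36], [32, -72, 72]].
The requested entry is 36.

36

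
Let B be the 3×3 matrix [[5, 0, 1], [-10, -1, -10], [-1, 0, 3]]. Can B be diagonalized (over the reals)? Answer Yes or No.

Characteristic polynomial: p(μ) = μ^3 - 7μ^2 + 8μ + 16 = (μ - 4)^2(μ + 1).
μ = 4 has algebraic multiplicity 2; rank(B − 4I) = 2, so geometric multiplicity = 1.
Geometric multiplicity < algebraic multiplicity, so B is not diagonalizable.

No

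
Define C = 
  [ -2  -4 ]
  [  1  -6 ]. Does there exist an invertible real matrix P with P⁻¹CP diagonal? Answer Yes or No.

No

Characteristic polynomial: p(t) = t^2 + 8t + 16 = (t + 4)^2.
t = -4 has algebraic multiplicity 2; rank(C + 4I) = 1, so geometric multiplicity = 1.
Geometric multiplicity < algebraic multiplicity, so C is not diagonalizable.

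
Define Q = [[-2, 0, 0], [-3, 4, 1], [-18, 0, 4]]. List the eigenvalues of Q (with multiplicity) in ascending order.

-2, 4, 4

Characteristic polynomial: p(r) = r^3 - 6r^2 + 32 = (r - 4)^2(r + 2).
Roots (with multiplicity): -2, 4, 4.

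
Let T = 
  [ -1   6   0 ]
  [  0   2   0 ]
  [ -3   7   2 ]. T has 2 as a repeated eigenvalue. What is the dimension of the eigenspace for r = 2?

T − 2I = [[-3, 6, 0], [0, 0, 0], [-3, 7, 0]].
This matrix has rank 2, so its null space has dimension 3 − 2 = 1.

1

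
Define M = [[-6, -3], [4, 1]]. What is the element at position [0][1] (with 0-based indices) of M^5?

-633

Characteristic polynomial: r^2 + 5r + 6 = (r + 2)(r + 3), so the eigenvalues are -3, -2.
r=-2: eigenvector (-3, 4).
r=-3: eigenvector (1, -1).
P = [[-3, 1], [4, -1]], D = diag(-2, -3), P⁻¹ = [[1, 1], [4, 3]].
M⁵ = P·diag(-32, -243)·P⁻¹ = [[-876, -633], [844, 601]].
The requested entry is -633.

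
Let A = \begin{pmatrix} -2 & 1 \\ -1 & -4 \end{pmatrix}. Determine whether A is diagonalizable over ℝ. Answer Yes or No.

Characteristic polynomial: p(λ) = λ^2 + 6λ + 9 = (λ + 3)^2.
λ = -3 has algebraic multiplicity 2; rank(A + 3I) = 1, so geometric multiplicity = 1.
Geometric multiplicity < algebraic multiplicity, so A is not diagonalizable.

No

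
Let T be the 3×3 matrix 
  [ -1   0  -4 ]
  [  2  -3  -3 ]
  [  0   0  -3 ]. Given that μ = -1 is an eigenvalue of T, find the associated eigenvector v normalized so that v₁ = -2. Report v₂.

T + 1I = [[0, 0, -4], [2, -2, -3], [0, 0, -2]].
Solving (T + 1I)v = 0 gives the eigenspace spanned by (-2, -2, 0).
With v₁ = -2, v = (-2, -2, 0), so v₂ = -2.

-2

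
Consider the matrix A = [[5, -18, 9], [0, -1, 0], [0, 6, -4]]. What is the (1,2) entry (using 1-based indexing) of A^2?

Characteristic polynomial: t^3 - 21t - 20 = (t - 5)(t + 1)(t + 4), so the eigenvalues are -4, -1, 5.
t=5: eigenvector (1, 0, 0).
t=-1: eigenvector (0, 1, 2).
t=-4: eigenvector (-1, 0, 1).
P = [[1, 0, -1], [0, 1, 0], [0, 2, 1]], D = diag(5, -1, -4), P⁻¹ = [[1, -2, 1], [0, 1, 0], [0, -2, 1]].
A² = P·diag(25, 1, 16)·P⁻¹ = [[25, -18, 9], [0, 1, 0], [0, -30, 16]].
The requested entry is -18.

-18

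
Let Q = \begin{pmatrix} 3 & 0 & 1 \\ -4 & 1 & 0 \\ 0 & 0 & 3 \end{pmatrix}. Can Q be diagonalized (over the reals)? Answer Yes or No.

Characteristic polynomial: p(t) = t^3 - 7t^2 + 15t - 9 = (t - 3)^2(t - 1).
t = 3 has algebraic multiplicity 2; rank(Q − 3I) = 2, so geometric multiplicity = 1.
Geometric multiplicity < algebraic multiplicity, so Q is not diagonalizable.

No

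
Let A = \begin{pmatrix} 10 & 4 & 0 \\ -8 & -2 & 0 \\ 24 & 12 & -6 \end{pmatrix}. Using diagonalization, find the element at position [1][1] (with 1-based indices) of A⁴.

Characteristic polynomial: t^3 - 2t^2 - 36t + 72 = (t - 6)(t - 2)(t + 6), so the eigenvalues are -6, 2, 6.
t=-6: eigenvector (0, 0, 1).
t=2: eigenvector (-1, 2, 0).
t=6: eigenvector (1, -1, 1).
P = [[0, -1, 1], [0, 2, -1], [1, 0, 1]], D = diag(-6, 2, 6), P⁻¹ = [[-2, -1, 1], [1, 1, 0], [2, 1, 0]].
A⁴ = P·diag(1296, 16, 1296)·P⁻¹ = [[2576, 1280, 0], [-2560, -1264, 0], [0, 0, 1296]].
The requested entry is 2576.

2576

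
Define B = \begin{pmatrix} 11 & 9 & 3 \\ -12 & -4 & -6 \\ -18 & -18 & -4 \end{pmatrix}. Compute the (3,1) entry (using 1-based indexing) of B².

Characteristic polynomial: μ^3 - 3μ^2 - 18μ + 40 = (μ - 5)(μ - 2)(μ + 4), so the eigenvalues are -4, 2, 5.
μ=5: eigenvector (1, 0, -2).
μ=-4: eigenvector (-1, 1, 2).
μ=2: eigenvector (2, -1, -3).
P = [[1, -1, 2], [0, 1, -1], [-2, 2, -3]], D = diag(5, -4, 2), P⁻¹ = [[-1, 1, -1], [2, 1, 1], [2, 0, 1]].
B² = P·diag(25, 16, 4)·P⁻¹ = [[-41, 9, -33], [24, 16, 12], [90, -18, 70]].
The requested entry is 90.

90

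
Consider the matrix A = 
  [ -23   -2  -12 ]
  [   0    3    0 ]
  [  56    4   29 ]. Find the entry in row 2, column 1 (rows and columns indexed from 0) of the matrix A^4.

Characteristic polynomial: r^3 - 9r^2 + 23r - 15 = (r - 5)(r - 3)(r - 1), so the eigenvalues are 1, 3, 5.
r=3: eigenvector (-1, 1, 2).
r=1: eigenvector (1, 0, -2).
r=5: eigenvector (-3, 0, 7).
P = [[-1, 1, -3], [1, 0, 0], [2, -2, 7]], D = diag(3, 1, 5), P⁻¹ = [[0, 1, 0], [7, 1, 3], [2, 0, 1]].
A⁴ = P·diag(81, 1, 625)·P⁻¹ = [[-3743, -80, -1872], [0, 81, 0], [8736, 160, 4369]].
The requested entry is 160.

160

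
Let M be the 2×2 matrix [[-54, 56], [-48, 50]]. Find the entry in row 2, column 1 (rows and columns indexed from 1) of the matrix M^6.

Characteristic polynomial: μ^2 + 4μ - 12 = (μ - 2)(μ + 6), so the eigenvalues are -6, 2.
μ=-6: eigenvector (7, 6).
μ=2: eigenvector (1, 1).
P = [[7, 1], [6, 1]], D = diag(-6, 2), P⁻¹ = [[1, -1], [-6, 7]].
M⁶ = P·diag(46656, 64)·P⁻¹ = [[326208, -326144], [279552, -279488]].
The requested entry is 279552.

279552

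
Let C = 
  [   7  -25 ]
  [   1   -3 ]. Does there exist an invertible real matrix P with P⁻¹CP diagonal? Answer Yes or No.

No

Characteristic polynomial: p(μ) = μ^2 - 4μ + 4 = (μ - 2)^2.
μ = 2 has algebraic multiplicity 2; rank(C − 2I) = 1, so geometric multiplicity = 1.
Geometric multiplicity < algebraic multiplicity, so C is not diagonalizable.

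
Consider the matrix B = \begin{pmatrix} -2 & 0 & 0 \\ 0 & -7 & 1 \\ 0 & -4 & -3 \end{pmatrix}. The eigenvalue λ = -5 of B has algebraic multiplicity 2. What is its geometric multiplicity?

1

B + 5I = [[3, 0, 0], [0, -2, 1], [0, -4, 2]].
This matrix has rank 2, so its null space has dimension 3 − 2 = 1.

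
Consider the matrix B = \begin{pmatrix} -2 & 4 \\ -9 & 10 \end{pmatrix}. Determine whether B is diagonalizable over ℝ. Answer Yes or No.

No

Characteristic polynomial: p(μ) = μ^2 - 8μ + 16 = (μ - 4)^2.
μ = 4 has algebraic multiplicity 2; rank(B − 4I) = 1, so geometric multiplicity = 1.
Geometric multiplicity < algebraic multiplicity, so B is not diagonalizable.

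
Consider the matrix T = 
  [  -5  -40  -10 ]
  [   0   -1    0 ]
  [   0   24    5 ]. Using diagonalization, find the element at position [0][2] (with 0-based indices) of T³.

Characteristic polynomial: r^3 + r^2 - 25r - 25 = (r - 5)(r + 1)(r + 5), so the eigenvalues are -5, -1, 5.
r=-5: eigenvector (1, 0, 0).
r=5: eigenvector (-1, 0, 1).
r=-1: eigenvector (0, 1, -4).
P = [[1, -1, 0], [0, 0, 1], [0, 1, -4]], D = diag(-5, 5, -1), P⁻¹ = [[1, 4, 1], [0, 4, 1], [0, 1, 0]].
T³ = P·diag(-125, 125, -1)·P⁻¹ = [[-125, -1000, -250], [0, -1, 0], [0, 504, 125]].
The requested entry is -250.

-250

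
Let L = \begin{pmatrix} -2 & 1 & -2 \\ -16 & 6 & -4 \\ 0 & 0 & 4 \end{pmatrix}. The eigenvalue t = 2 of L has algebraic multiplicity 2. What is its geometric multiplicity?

L − 2I = [[-4, 1, -2], [-16, 4, -4], [0, 0, 2]].
This matrix has rank 2, so its null space has dimension 3 − 2 = 1.

1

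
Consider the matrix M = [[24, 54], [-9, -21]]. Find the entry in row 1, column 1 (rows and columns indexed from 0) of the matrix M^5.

-16281

Characteristic polynomial: λ^2 - 3λ - 18 = (λ - 6)(λ + 3), so the eigenvalues are -3, 6.
λ=-3: eigenvector (-2, 1).
λ=6: eigenvector (-3, 1).
P = [[-2, -3], [1, 1]], D = diag(-3, 6), P⁻¹ = [[1, 3], [-1, -2]].
M⁵ = P·diag(-243, 7776)·P⁻¹ = [[23814, 48114], [-8019, -16281]].
The requested entry is -16281.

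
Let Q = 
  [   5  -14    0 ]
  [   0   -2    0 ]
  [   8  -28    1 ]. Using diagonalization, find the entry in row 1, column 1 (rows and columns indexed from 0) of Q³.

-8

Characteristic polynomial: s^3 - 4s^2 - 7s + 10 = (s - 5)(s - 1)(s + 2), so the eigenvalues are -2, 1, 5.
s=5: eigenvector (1, 0, 2).
s=-2: eigenvector (2, 1, 4).
s=1: eigenvector (0, 0, 1).
P = [[1, 2, 0], [0, 1, 0], [2, 4, 1]], D = diag(5, -2, 1), P⁻¹ = [[1, -2, 0], [0, 1, 0], [-2, 0, 1]].
Q³ = P·diag(125, -8, 1)·P⁻¹ = [[125, -266, 0], [0, -8, 0], [248, -532, 1]].
The requested entry is -8.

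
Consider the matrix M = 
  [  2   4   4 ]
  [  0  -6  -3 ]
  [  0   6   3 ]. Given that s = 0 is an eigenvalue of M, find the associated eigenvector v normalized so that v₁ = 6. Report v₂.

M = [[2, 4, 4], [0, -6, -3], [0, 6, 3]].
Solving (M)v = 0 gives the eigenspace spanned by (6, 3, -6).
With v₁ = 6, v = (6, 3, -6), so v₂ = 3.

3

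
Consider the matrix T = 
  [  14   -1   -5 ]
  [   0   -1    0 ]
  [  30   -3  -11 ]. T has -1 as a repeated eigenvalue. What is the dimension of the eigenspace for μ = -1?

T + 1I = [[15, -1, -5], [0, 0, 0], [30, -3, -10]].
This matrix has rank 2, so its null space has dimension 3 − 2 = 1.

1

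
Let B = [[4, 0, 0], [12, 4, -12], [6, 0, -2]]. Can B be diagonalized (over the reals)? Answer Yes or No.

Yes

Characteristic polynomial: p(r) = r^3 - 6r^2 + 32 = (r - 4)^2(r + 2).
r = 4 has algebraic multiplicity 2; rank(B − 4I) = 1, so geometric multiplicity = 2.
Every eigenvalue has geometric = algebraic multiplicity, so B is diagonalizable.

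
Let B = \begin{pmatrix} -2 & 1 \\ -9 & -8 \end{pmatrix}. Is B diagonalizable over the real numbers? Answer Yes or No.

Characteristic polynomial: p(t) = t^2 + 10t + 25 = (t + 5)^2.
t = -5 has algebraic multiplicity 2; rank(B + 5I) = 1, so geometric multiplicity = 1.
Geometric multiplicity < algebraic multiplicity, so B is not diagonalizable.

No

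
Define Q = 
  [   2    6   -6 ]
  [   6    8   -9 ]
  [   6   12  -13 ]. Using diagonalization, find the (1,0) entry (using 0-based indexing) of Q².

6

Characteristic polynomial: μ^3 + 3μ^2 - 6μ - 8 = (μ - 2)(μ + 1)(μ + 4), so the eigenvalues are -4, -1, 2.
μ=2: eigenvector (1, 2, 2).
μ=-4: eigenvector (-1, -1, -2).
μ=-1: eigenvector (0, 1, 1).
P = [[1, -1, 0], [2, -1, 1], [2, -2, 1]], D = diag(2, -4, -1), P⁻¹ = [[1, 1, -1], [0, 1, -1], [-2, 0, 1]].
Q² = P·diag(4, 16, 1)·P⁻¹ = [[4, -12, 12], [6, -8, 9], [6, -24, 25]].
The requested entry is 6.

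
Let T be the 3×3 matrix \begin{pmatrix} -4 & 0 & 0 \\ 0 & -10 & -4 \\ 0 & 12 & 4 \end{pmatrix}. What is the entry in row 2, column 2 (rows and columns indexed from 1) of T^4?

976

Characteristic polynomial: λ^3 + 10λ^2 + 32λ + 32 = (λ + 2)(λ + 4)^2, so the eigenvalues are -4, -4, -2.
λ=-4: eigenvector (1, 0, 0).
λ=-2: eigenvector (0, 1, -2).
λ=-4: eigenvector (0, 2, -3).
P = [[1, 0, 0], [0, 1, 2], [0, -2, -3]], D = diag(-4, -2, -4), P⁻¹ = [[1, 0, 0], [0, -3, -2], [0, 2, 1]].
T⁴ = P·diag(256, 16, 256)·P⁻¹ = [[256, 0, 0], [0, 976, 480], [0, -1440, -704]].
The requested entry is 976.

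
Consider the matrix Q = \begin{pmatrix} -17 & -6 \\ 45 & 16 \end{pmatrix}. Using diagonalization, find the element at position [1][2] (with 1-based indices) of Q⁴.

30

Characteristic polynomial: s^2 + s - 2 = (s - 1)(s + 2), so the eigenvalues are -2, 1.
s=1: eigenvector (-1, 3).
s=-2: eigenvector (-2, 5).
P = [[-1, -2], [3, 5]], D = diag(1, -2), P⁻¹ = [[5, 2], [-3, -1]].
Q⁴ = P·diag(1, 16)·P⁻¹ = [[91, 30], [-225, -74]].
The requested entry is 30.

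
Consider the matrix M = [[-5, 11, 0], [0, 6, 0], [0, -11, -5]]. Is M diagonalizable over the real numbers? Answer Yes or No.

Yes

Characteristic polynomial: p(s) = s^3 + 4s^2 - 35s - 150 = (s - 6)(s + 5)^2.
s = -5 has algebraic multiplicity 2; rank(M + 5I) = 1, so geometric multiplicity = 2.
Every eigenvalue has geometric = algebraic multiplicity, so M is diagonalizable.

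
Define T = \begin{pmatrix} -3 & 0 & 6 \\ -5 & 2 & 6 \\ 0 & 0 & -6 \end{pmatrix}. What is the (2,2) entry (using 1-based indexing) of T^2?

4

Characteristic polynomial: λ^3 + 7λ^2 - 36 = (λ - 2)(λ + 3)(λ + 6), so the eigenvalues are -6, -3, 2.
λ=-3: eigenvector (1, 1, 0).
λ=2: eigenvector (0, 1, 0).
λ=-6: eigenvector (-2, -2, 1).
P = [[1, 0, -2], [1, 1, -2], [0, 0, 1]], D = diag(-3, 2, -6), P⁻¹ = [[1, 0, 2], [-1, 1, 0], [0, 0, 1]].
T² = P·diag(9, 4, 36)·P⁻¹ = [[9, 0, -54], [5, 4, -54], [0, 0, 36]].
The requested entry is 4.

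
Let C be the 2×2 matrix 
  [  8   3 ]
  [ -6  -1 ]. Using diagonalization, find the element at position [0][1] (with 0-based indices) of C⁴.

Characteristic polynomial: r^2 - 7r + 10 = (r - 5)(r - 2), so the eigenvalues are 2, 5.
r=2: eigenvector (-1, 2).
r=5: eigenvector (1, -1).
P = [[-1, 1], [2, -1]], D = diag(2, 5), P⁻¹ = [[1, 1], [2, 1]].
C⁴ = P·diag(16, 625)·P⁻¹ = [[1234, 609], [-1218, -593]].
The requested entry is 609.

609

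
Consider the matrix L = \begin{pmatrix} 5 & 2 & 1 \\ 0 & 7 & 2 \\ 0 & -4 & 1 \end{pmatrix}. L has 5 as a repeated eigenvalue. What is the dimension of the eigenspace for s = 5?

1

L − 5I = [[0, 2, 1], [0, 2, 2], [0, -4, -4]].
This matrix has rank 2, so its null space has dimension 3 − 2 = 1.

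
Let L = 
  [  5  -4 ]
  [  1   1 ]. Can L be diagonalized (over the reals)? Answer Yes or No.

Characteristic polynomial: p(s) = s^2 - 6s + 9 = (s - 3)^2.
s = 3 has algebraic multiplicity 2; rank(L − 3I) = 1, so geometric multiplicity = 1.
Geometric multiplicity < algebraic multiplicity, so L is not diagonalizable.

No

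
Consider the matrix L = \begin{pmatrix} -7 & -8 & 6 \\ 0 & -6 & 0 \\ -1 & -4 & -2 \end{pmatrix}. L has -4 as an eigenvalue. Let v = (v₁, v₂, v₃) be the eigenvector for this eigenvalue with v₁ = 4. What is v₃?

2

L + 4I = [[-3, -8, 6], [0, -2, 0], [-1, -4, 2]].
Solving (L + 4I)v = 0 gives the eigenspace spanned by (4, 0, 2).
With v₁ = 4, v = (4, 0, 2), so v₃ = 2.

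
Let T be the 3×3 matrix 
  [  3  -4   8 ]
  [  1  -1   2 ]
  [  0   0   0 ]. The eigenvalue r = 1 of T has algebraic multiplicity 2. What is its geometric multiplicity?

T − 1I = [[2, -4, 8], [1, -2, 2], [0, 0, -1]].
This matrix has rank 2, so its null space has dimension 3 − 2 = 1.

1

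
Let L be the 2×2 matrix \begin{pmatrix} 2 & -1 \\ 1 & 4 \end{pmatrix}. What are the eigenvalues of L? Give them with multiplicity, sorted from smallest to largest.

Characteristic polynomial: p(r) = r^2 - 6r + 9 = (r - 3)^2.
Roots (with multiplicity): 3, 3.

3, 3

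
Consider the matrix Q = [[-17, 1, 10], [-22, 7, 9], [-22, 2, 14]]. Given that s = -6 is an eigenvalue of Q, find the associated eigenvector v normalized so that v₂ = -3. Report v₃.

Q + 6I = [[-11, 1, 10], [-22, 13, 9], [-22, 2, 20]].
Solving (Q + 6I)v = 0 gives the eigenspace spanned by (-3, -3, -3).
With v₂ = -3, v = (-3, -3, -3), so v₃ = -3.

-3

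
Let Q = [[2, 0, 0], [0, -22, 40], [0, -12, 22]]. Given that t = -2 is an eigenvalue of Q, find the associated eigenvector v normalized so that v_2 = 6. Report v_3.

3

Q + 2I = [[4, 0, 0], [0, -20, 40], [0, -12, 24]].
Solving (Q + 2I)v = 0 gives the eigenspace spanned by (0, 6, 3).
With v_2 = 6, v = (0, 6, 3), so v_3 = 3.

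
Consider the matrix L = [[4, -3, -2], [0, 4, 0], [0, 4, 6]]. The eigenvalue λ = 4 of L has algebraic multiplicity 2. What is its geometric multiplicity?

L − 4I = [[0, -3, -2], [0, 0, 0], [0, 4, 2]].
This matrix has rank 2, so its null space has dimension 3 − 2 = 1.

1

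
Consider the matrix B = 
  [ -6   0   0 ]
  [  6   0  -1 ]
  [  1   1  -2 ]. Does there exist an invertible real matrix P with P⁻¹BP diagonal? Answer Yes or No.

Characteristic polynomial: p(s) = s^3 + 8s^2 + 13s + 6 = (s + 1)^2(s + 6).
s = -1 has algebraic multiplicity 2; rank(B + 1I) = 2, so geometric multiplicity = 1.
Geometric multiplicity < algebraic multiplicity, so B is not diagonalizable.

No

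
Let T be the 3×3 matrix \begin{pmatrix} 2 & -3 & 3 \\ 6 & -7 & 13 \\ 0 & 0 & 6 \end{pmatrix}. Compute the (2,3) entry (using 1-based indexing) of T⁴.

785

Characteristic polynomial: μ^3 - μ^2 - 26μ - 24 = (μ - 6)(μ + 1)(μ + 4), so the eigenvalues are -4, -1, 6.
μ=-1: eigenvector (1, 1, 0).
μ=-4: eigenvector (1, 2, 0).
μ=6: eigenvector (0, 1, 1).
P = [[1, 1, 0], [1, 2, 1], [0, 0, 1]], D = diag(-1, -4, 6), P⁻¹ = [[2, -1, 1], [-1, 1, -1], [0, 0, 1]].
T⁴ = P·diag(1, 256, 1296)·P⁻¹ = [[-254, 255, -255], [-510, 511, 785], [0, 0, 1296]].
The requested entry is 785.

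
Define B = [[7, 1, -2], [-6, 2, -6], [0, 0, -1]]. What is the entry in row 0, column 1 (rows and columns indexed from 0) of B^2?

Characteristic polynomial: λ^3 - 8λ^2 + 11λ + 20 = (λ - 5)(λ - 4)(λ + 1), so the eigenvalues are -1, 4, 5.
λ=5: eigenvector (1, -2, 0).
λ=4: eigenvector (-1, 3, 0).
λ=-1: eigenvector (0, 2, 1).
P = [[1, -1, 0], [-2, 3, 2], [0, 0, 1]], D = diag(5, 4, -1), P⁻¹ = [[3, 1, -2], [2, 1, -2], [0, 0, 1]].
B² = P·diag(25, 16, 1)·P⁻¹ = [[43, 9, -18], [-54, -2, 6], [0, 0, 1]].
The requested entry is 9.

9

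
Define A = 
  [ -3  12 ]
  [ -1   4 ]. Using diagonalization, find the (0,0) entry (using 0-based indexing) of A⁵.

-3

Characteristic polynomial: s^2 - s = s(s - 1), so the eigenvalues are 0, 1.
s=0: eigenvector (4, 1).
s=1: eigenvector (3, 1).
P = [[4, 3], [1, 1]], D = diag(0, 1), P⁻¹ = [[1, -3], [-1, 4]].
A⁵ = P·diag(0, 1)·P⁻¹ = [[-3, 12], [-1, 4]].
The requested entry is -3.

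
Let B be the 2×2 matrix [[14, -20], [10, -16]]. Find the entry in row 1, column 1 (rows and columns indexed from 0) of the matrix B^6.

89216

Characteristic polynomial: λ^2 + 2λ - 24 = (λ - 4)(λ + 6), so the eigenvalues are -6, 4.
λ=4: eigenvector (2, 1).
λ=-6: eigenvector (-1, -1).
P = [[2, -1], [1, -1]], D = diag(4, -6), P⁻¹ = [[1, -1], [1, -2]].
B⁶ = P·diag(4096, 46656)·P⁻¹ = [[-38464, 85120], [-42560, 89216]].
The requested entry is 89216.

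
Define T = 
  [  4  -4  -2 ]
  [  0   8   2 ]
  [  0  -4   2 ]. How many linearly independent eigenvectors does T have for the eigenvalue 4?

2

T − 4I = [[0, -4, -2], [0, 4, 2], [0, -4, -2]].
This matrix has rank 1, so its null space has dimension 3 − 1 = 2.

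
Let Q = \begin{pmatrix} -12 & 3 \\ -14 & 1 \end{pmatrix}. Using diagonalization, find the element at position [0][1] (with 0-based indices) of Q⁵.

13953

Characteristic polynomial: t^2 + 11t + 30 = (t + 5)(t + 6), so the eigenvalues are -6, -5.
t=-5: eigenvector (3, 7).
t=-6: eigenvector (-1, -2).
P = [[3, -1], [7, -2]], D = diag(-5, -6), P⁻¹ = [[-2, 1], [-7, 3]].
Q⁵ = P·diag(-3125, -7776)·P⁻¹ = [[-35682, 13953], [-65114, 24781]].
The requested entry is 13953.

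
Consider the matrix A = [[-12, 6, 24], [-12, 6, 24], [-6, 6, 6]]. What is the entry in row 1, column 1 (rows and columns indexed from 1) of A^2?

Characteristic polynomial: μ^3 - 36μ = μ(μ - 6)(μ + 6), so the eigenvalues are -6, 0, 6.
μ=6: eigenvector (2, 2, 1).
μ=-6: eigenvector (1, 1, 0).
μ=0: eigenvector (3, 2, 1).
P = [[2, 1, 3], [2, 1, 2], [1, 0, 1]], D = diag(6, -6, 0), P⁻¹ = [[-1, 1, 1], [0, 1, -2], [1, -1, 0]].
A² = P·diag(36, 36, 0)·P⁻¹ = [[-72, 108, 0], [-72, 108, 0], [-36, 36, 36]].
The requested entry is -72.

-72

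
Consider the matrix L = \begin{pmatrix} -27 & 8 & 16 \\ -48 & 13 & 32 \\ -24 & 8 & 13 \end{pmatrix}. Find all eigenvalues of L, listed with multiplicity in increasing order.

Characteristic polynomial: p(μ) = μ^3 + μ^2 - 21μ - 45 = (μ - 5)(μ + 3)^2.
Roots (with multiplicity): -3, -3, 5.

-3, -3, 5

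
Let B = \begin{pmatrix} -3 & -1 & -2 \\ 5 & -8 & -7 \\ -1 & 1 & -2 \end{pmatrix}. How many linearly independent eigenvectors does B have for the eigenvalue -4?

B + 4I = [[1, -1, -2], [5, -4, -7], [-1, 1, 2]].
This matrix has rank 2, so its null space has dimension 3 − 2 = 1.

1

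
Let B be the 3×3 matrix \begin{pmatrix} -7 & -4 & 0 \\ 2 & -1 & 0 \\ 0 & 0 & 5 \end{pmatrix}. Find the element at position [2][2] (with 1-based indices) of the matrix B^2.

Characteristic polynomial: λ^3 + 3λ^2 - 25λ - 75 = (λ - 5)(λ + 3)(λ + 5), so the eigenvalues are -5, -3, 5.
λ=-5: eigenvector (-2, 1, 0).
λ=-3: eigenvector (-1, 1, 0).
λ=5: eigenvector (0, 0, 1).
P = [[-2, -1, 0], [1, 1, 0], [0, 0, 1]], D = diag(-5, -3, 5), P⁻¹ = [[-1, -1, 0], [1, 2, 0], [0, 0, 1]].
B² = P·diag(25, 9, 25)·P⁻¹ = [[41, 32, 0], [-16, -7, 0], [0, 0, 25]].
The requested entry is -7.

-7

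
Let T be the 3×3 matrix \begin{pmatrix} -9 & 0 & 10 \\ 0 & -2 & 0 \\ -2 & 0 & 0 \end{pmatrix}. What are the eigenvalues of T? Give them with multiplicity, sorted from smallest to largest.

-5, -4, -2

Characteristic polynomial: p(μ) = μ^3 + 11μ^2 + 38μ + 40 = (μ + 2)(μ + 4)(μ + 5).
Roots (with multiplicity): -5, -4, -2.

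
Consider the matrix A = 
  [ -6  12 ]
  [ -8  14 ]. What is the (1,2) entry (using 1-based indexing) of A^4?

3840

Characteristic polynomial: λ^2 - 8λ + 12 = (λ - 6)(λ - 2), so the eigenvalues are 2, 6.
λ=6: eigenvector (1, 1).
λ=2: eigenvector (-3, -2).
P = [[1, -3], [1, -2]], D = diag(6, 2), P⁻¹ = [[-2, 3], [-1, 1]].
A⁴ = P·diag(1296, 16)·P⁻¹ = [[-2544, 3840], [-2560, 3856]].
The requested entry is 3840.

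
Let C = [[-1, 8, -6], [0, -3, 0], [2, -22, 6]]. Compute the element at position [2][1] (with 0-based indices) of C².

-50

Characteristic polynomial: μ^3 - 2μ^2 - 9μ + 18 = (μ - 3)(μ - 2)(μ + 3), so the eigenvalues are -3, 2, 3.
μ=3: eigenvector (-3, 0, 2).
μ=-3: eigenvector (2, 1, 2).
μ=2: eigenvector (-2, 0, 1).
P = [[-3, 2, -2], [0, 1, 0], [2, 2, 1]], D = diag(3, -3, 2), P⁻¹ = [[1, -6, 2], [0, 1, 0], [-2, 10, -3]].
C² = P·diag(9, 9, 4)·P⁻¹ = [[-11, 100, -30], [0, 9, 0], [10, -50, 24]].
The requested entry is -50.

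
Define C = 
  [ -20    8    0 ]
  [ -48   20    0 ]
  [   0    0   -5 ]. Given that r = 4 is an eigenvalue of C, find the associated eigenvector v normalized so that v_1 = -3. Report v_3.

0

C − 4I = [[-24, 8, 0], [-48, 16, 0], [0, 0, -9]].
Solving (C − 4I)v = 0 gives the eigenspace spanned by (-3, -9, 0).
With v_1 = -3, v = (-3, -9, 0), so v_3 = 0.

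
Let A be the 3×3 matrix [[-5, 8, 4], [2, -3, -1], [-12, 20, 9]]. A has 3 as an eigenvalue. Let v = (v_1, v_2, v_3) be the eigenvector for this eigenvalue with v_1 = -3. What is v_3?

-6

A − 3I = [[-8, 8, 4], [2, -6, -1], [-12, 20, 6]].
Solving (A − 3I)v = 0 gives the eigenspace spanned by (-3, 0, -6).
With v_1 = -3, v = (-3, 0, -6), so v_3 = -6.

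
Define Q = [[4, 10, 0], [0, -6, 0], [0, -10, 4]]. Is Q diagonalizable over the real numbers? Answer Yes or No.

Characteristic polynomial: p(λ) = λ^3 - 2λ^2 - 32λ + 96 = (λ - 4)^2(λ + 6).
λ = 4 has algebraic multiplicity 2; rank(Q − 4I) = 1, so geometric multiplicity = 2.
Every eigenvalue has geometric = algebraic multiplicity, so Q is diagonalizable.

Yes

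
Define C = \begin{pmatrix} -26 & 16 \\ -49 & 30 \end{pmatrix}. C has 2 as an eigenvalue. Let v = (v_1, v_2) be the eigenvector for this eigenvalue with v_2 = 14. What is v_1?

C − 2I = [[-28, 16], [-49, 28]].
Solving (C − 2I)v = 0 gives the eigenspace spanned by (8, 14).
With v_2 = 14, v = (8, 14), so v_1 = 8.

8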